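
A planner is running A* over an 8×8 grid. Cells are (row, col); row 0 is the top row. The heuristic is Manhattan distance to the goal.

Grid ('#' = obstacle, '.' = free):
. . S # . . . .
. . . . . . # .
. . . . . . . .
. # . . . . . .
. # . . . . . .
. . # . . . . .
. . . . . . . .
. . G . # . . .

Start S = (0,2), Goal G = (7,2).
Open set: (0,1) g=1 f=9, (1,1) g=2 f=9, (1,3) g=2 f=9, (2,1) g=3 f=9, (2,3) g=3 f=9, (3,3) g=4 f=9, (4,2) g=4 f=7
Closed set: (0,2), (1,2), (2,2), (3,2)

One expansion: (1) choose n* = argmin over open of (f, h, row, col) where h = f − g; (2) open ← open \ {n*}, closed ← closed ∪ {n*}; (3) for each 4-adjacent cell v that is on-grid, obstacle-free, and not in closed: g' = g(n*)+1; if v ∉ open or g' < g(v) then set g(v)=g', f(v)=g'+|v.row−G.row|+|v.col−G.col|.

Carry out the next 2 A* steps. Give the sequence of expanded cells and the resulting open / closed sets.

order=[(4,2) → (4,3)]; open=[(0,1) g=1 f=9, (1,1) g=2 f=9, (1,3) g=2 f=9, (2,1) g=3 f=9, (2,3) g=3 f=9, (3,3) g=4 f=9, (4,4) g=6 f=11, (5,3) g=6 f=9]; closed=[(0,2), (1,2), (2,2), (3,2), (4,2), (4,3)]

step 1: expand (4,2) (f=7, h=3) → closed; open now [(0,1) g=1 f=9, (1,1) g=2 f=9, (1,3) g=2 f=9, (2,1) g=3 f=9, (2,3) g=3 f=9, (3,3) g=4 f=9, (4,3) g=5 f=9]
step 2: expand (4,3) (f=9, h=4) → closed; open now [(0,1) g=1 f=9, (1,1) g=2 f=9, (1,3) g=2 f=9, (2,1) g=3 f=9, (2,3) g=3 f=9, (3,3) g=4 f=9, (4,4) g=6 f=11, (5,3) g=6 f=9]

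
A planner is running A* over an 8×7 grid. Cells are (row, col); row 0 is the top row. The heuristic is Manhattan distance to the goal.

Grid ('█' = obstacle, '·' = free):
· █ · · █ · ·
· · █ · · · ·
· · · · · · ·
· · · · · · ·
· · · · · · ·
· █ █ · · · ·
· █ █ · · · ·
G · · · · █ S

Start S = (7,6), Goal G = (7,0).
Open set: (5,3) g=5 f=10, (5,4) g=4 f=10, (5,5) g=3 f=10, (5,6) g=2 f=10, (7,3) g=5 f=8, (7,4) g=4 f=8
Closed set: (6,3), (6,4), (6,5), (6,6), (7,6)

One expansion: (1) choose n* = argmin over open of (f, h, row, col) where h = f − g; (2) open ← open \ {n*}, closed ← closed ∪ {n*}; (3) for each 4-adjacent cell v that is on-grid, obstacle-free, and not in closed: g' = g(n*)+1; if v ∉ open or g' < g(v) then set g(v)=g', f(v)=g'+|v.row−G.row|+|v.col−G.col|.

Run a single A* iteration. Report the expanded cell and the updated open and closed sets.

step 1: expand (7,3) (f=8, h=3) → closed; open now [(5,3) g=5 f=10, (5,4) g=4 f=10, (5,5) g=3 f=10, (5,6) g=2 f=10, (7,2) g=6 f=8, (7,4) g=4 f=8]

expanded=(7,3); open=[(5,3) g=5 f=10, (5,4) g=4 f=10, (5,5) g=3 f=10, (5,6) g=2 f=10, (7,2) g=6 f=8, (7,4) g=4 f=8]; closed=[(6,3), (6,4), (6,5), (6,6), (7,3), (7,6)]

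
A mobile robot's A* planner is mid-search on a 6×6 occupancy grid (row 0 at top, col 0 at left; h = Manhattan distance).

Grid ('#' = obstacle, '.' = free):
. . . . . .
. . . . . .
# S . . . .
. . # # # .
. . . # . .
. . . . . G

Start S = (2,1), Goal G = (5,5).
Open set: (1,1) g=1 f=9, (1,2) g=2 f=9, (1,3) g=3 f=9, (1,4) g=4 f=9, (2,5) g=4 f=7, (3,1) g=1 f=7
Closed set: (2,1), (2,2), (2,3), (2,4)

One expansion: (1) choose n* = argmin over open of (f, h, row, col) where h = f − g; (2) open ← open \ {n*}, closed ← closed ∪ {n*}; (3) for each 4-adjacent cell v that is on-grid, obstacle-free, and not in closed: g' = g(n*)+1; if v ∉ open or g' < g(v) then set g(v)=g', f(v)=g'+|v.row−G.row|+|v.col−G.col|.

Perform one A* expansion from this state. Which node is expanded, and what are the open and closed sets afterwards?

step 1: expand (2,5) (f=7, h=3) → closed; open now [(1,1) g=1 f=9, (1,2) g=2 f=9, (1,3) g=3 f=9, (1,4) g=4 f=9, (1,5) g=5 f=9, (3,1) g=1 f=7, (3,5) g=5 f=7]

expanded=(2,5); open=[(1,1) g=1 f=9, (1,2) g=2 f=9, (1,3) g=3 f=9, (1,4) g=4 f=9, (1,5) g=5 f=9, (3,1) g=1 f=7, (3,5) g=5 f=7]; closed=[(2,1), (2,2), (2,3), (2,4), (2,5)]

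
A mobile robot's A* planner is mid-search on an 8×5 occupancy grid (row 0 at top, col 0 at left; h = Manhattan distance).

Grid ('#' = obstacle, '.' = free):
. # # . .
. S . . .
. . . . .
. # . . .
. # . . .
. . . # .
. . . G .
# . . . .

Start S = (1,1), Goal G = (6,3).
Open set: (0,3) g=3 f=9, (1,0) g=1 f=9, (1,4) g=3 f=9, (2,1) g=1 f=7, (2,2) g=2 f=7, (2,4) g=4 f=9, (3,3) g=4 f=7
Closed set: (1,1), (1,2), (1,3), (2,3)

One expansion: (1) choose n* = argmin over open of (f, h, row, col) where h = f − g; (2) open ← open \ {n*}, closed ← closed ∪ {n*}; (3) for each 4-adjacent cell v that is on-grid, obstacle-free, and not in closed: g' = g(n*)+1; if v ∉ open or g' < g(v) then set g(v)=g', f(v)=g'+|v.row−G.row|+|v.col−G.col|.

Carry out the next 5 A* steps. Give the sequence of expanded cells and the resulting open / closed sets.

step 1: expand (3,3) (f=7, h=3) → closed; open now [(0,3) g=3 f=9, (1,0) g=1 f=9, (1,4) g=3 f=9, (2,1) g=1 f=7, (2,2) g=2 f=7, (2,4) g=4 f=9, (3,2) g=5 f=9, (3,4) g=5 f=9, (4,3) g=5 f=7]
step 2: expand (4,3) (f=7, h=2) → closed; open now [(0,3) g=3 f=9, (1,0) g=1 f=9, (1,4) g=3 f=9, (2,1) g=1 f=7, (2,2) g=2 f=7, (2,4) g=4 f=9, (3,2) g=5 f=9, (3,4) g=5 f=9, (4,2) g=6 f=9, (4,4) g=6 f=9]
step 3: expand (2,2) (f=7, h=5) → closed; open now [(0,3) g=3 f=9, (1,0) g=1 f=9, (1,4) g=3 f=9, (2,1) g=1 f=7, (2,4) g=4 f=9, (3,2) g=3 f=7, (3,4) g=5 f=9, (4,2) g=6 f=9, (4,4) g=6 f=9]
step 4: expand (3,2) (f=7, h=4) → closed; open now [(0,3) g=3 f=9, (1,0) g=1 f=9, (1,4) g=3 f=9, (2,1) g=1 f=7, (2,4) g=4 f=9, (3,4) g=5 f=9, (4,2) g=4 f=7, (4,4) g=6 f=9]
step 5: expand (4,2) (f=7, h=3) → closed; open now [(0,3) g=3 f=9, (1,0) g=1 f=9, (1,4) g=3 f=9, (2,1) g=1 f=7, (2,4) g=4 f=9, (3,4) g=5 f=9, (4,4) g=6 f=9, (5,2) g=5 f=7]

order=[(3,3) → (4,3) → (2,2) → (3,2) → (4,2)]; open=[(0,3) g=3 f=9, (1,0) g=1 f=9, (1,4) g=3 f=9, (2,1) g=1 f=7, (2,4) g=4 f=9, (3,4) g=5 f=9, (4,4) g=6 f=9, (5,2) g=5 f=7]; closed=[(1,1), (1,2), (1,3), (2,2), (2,3), (3,2), (3,3), (4,2), (4,3)]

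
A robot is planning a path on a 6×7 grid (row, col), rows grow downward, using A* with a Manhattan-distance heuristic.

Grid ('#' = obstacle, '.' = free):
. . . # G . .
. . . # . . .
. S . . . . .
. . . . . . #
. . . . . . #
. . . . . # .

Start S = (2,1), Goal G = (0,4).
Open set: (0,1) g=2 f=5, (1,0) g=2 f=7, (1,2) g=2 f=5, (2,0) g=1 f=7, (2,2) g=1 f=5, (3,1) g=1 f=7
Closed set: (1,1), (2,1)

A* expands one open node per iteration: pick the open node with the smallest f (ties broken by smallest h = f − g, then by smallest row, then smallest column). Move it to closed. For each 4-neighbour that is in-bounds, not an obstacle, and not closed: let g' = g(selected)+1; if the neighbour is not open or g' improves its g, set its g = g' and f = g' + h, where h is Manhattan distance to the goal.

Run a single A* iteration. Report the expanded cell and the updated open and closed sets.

expanded=(0,1); open=[(0,0) g=3 f=7, (0,2) g=3 f=5, (1,0) g=2 f=7, (1,2) g=2 f=5, (2,0) g=1 f=7, (2,2) g=1 f=5, (3,1) g=1 f=7]; closed=[(0,1), (1,1), (2,1)]

step 1: expand (0,1) (f=5, h=3) → closed; open now [(0,0) g=3 f=7, (0,2) g=3 f=5, (1,0) g=2 f=7, (1,2) g=2 f=5, (2,0) g=1 f=7, (2,2) g=1 f=5, (3,1) g=1 f=7]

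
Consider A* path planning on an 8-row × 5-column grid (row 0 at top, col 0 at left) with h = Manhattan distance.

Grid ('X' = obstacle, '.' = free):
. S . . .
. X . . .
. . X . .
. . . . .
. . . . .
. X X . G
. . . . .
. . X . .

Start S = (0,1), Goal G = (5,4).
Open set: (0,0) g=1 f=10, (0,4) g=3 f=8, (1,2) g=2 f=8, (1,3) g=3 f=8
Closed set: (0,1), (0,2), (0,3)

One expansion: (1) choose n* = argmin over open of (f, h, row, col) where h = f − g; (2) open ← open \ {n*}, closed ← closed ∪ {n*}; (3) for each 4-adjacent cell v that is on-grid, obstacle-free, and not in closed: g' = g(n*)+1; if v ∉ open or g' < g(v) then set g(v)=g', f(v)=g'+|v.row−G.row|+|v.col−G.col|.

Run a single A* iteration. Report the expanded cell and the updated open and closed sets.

expanded=(0,4); open=[(0,0) g=1 f=10, (1,2) g=2 f=8, (1,3) g=3 f=8, (1,4) g=4 f=8]; closed=[(0,1), (0,2), (0,3), (0,4)]

step 1: expand (0,4) (f=8, h=5) → closed; open now [(0,0) g=1 f=10, (1,2) g=2 f=8, (1,3) g=3 f=8, (1,4) g=4 f=8]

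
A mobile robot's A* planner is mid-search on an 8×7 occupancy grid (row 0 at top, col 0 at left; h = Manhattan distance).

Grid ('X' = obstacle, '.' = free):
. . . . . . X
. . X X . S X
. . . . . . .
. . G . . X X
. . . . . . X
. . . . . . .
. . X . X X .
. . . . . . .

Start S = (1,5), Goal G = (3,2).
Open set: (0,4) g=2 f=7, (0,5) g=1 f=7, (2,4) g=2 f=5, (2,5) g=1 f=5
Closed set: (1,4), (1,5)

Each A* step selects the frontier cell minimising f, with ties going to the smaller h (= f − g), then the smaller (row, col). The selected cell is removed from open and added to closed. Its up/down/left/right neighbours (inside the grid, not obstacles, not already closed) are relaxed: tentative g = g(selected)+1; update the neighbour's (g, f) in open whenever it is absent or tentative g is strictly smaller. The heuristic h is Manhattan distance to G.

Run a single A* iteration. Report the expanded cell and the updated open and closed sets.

step 1: expand (2,4) (f=5, h=3) → closed; open now [(0,4) g=2 f=7, (0,5) g=1 f=7, (2,3) g=3 f=5, (2,5) g=1 f=5, (3,4) g=3 f=5]

expanded=(2,4); open=[(0,4) g=2 f=7, (0,5) g=1 f=7, (2,3) g=3 f=5, (2,5) g=1 f=5, (3,4) g=3 f=5]; closed=[(1,4), (1,5), (2,4)]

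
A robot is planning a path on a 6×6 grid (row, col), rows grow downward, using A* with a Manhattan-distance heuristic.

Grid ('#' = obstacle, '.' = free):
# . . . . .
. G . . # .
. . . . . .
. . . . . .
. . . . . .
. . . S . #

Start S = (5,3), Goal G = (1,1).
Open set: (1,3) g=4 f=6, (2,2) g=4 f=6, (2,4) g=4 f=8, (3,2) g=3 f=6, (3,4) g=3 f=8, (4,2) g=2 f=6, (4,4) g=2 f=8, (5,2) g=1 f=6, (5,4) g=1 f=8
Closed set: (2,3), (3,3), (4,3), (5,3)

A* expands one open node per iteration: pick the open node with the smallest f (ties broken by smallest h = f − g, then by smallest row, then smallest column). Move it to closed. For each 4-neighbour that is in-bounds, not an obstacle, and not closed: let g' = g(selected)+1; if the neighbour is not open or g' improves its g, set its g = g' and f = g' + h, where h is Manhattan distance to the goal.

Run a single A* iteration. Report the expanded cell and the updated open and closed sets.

step 1: expand (1,3) (f=6, h=2) → closed; open now [(0,3) g=5 f=8, (1,2) g=5 f=6, (2,2) g=4 f=6, (2,4) g=4 f=8, (3,2) g=3 f=6, (3,4) g=3 f=8, (4,2) g=2 f=6, (4,4) g=2 f=8, (5,2) g=1 f=6, (5,4) g=1 f=8]

expanded=(1,3); open=[(0,3) g=5 f=8, (1,2) g=5 f=6, (2,2) g=4 f=6, (2,4) g=4 f=8, (3,2) g=3 f=6, (3,4) g=3 f=8, (4,2) g=2 f=6, (4,4) g=2 f=8, (5,2) g=1 f=6, (5,4) g=1 f=8]; closed=[(1,3), (2,3), (3,3), (4,3), (5,3)]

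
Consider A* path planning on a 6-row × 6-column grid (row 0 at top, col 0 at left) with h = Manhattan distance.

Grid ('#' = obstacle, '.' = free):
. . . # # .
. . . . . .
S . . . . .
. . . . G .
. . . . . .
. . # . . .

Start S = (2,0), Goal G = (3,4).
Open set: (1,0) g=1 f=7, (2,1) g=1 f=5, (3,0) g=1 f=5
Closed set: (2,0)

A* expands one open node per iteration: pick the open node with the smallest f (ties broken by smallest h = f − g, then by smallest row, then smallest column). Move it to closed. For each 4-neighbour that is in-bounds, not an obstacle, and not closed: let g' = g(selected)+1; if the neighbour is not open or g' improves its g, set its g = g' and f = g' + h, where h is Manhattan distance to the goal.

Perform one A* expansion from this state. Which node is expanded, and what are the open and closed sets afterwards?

step 1: expand (2,1) (f=5, h=4) → closed; open now [(1,0) g=1 f=7, (1,1) g=2 f=7, (2,2) g=2 f=5, (3,0) g=1 f=5, (3,1) g=2 f=5]

expanded=(2,1); open=[(1,0) g=1 f=7, (1,1) g=2 f=7, (2,2) g=2 f=5, (3,0) g=1 f=5, (3,1) g=2 f=5]; closed=[(2,0), (2,1)]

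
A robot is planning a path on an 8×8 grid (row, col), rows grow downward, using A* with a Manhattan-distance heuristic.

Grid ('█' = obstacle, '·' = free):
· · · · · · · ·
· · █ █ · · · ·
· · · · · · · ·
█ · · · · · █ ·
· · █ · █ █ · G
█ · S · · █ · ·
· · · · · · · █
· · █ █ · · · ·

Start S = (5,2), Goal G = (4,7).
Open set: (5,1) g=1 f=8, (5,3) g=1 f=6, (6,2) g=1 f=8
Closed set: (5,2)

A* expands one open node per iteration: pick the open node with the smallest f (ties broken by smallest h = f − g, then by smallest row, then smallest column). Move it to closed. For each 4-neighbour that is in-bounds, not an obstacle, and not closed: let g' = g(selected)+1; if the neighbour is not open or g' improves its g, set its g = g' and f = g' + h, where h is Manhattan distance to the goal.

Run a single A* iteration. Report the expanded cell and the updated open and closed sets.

expanded=(5,3); open=[(4,3) g=2 f=6, (5,1) g=1 f=8, (5,4) g=2 f=6, (6,2) g=1 f=8, (6,3) g=2 f=8]; closed=[(5,2), (5,3)]

step 1: expand (5,3) (f=6, h=5) → closed; open now [(4,3) g=2 f=6, (5,1) g=1 f=8, (5,4) g=2 f=6, (6,2) g=1 f=8, (6,3) g=2 f=8]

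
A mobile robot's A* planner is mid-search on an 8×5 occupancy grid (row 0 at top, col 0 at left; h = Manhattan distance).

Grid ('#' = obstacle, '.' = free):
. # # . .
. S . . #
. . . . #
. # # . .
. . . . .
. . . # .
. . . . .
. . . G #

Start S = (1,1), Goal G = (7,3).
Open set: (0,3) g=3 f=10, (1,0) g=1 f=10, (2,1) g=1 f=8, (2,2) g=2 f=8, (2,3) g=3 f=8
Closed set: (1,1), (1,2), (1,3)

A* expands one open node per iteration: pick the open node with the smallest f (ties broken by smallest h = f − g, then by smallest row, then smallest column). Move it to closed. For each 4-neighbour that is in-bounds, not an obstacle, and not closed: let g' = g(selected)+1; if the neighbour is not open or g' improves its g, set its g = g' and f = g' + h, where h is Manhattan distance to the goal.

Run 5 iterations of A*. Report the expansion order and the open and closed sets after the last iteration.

step 1: expand (2,3) (f=8, h=5) → closed; open now [(0,3) g=3 f=10, (1,0) g=1 f=10, (2,1) g=1 f=8, (2,2) g=2 f=8, (3,3) g=4 f=8]
step 2: expand (3,3) (f=8, h=4) → closed; open now [(0,3) g=3 f=10, (1,0) g=1 f=10, (2,1) g=1 f=8, (2,2) g=2 f=8, (3,4) g=5 f=10, (4,3) g=5 f=8]
step 3: expand (4,3) (f=8, h=3) → closed; open now [(0,3) g=3 f=10, (1,0) g=1 f=10, (2,1) g=1 f=8, (2,2) g=2 f=8, (3,4) g=5 f=10, (4,2) g=6 f=10, (4,4) g=6 f=10]
step 4: expand (2,2) (f=8, h=6) → closed; open now [(0,3) g=3 f=10, (1,0) g=1 f=10, (2,1) g=1 f=8, (3,4) g=5 f=10, (4,2) g=6 f=10, (4,4) g=6 f=10]
step 5: expand (2,1) (f=8, h=7) → closed; open now [(0,3) g=3 f=10, (1,0) g=1 f=10, (2,0) g=2 f=10, (3,4) g=5 f=10, (4,2) g=6 f=10, (4,4) g=6 f=10]

order=[(2,3) → (3,3) → (4,3) → (2,2) → (2,1)]; open=[(0,3) g=3 f=10, (1,0) g=1 f=10, (2,0) g=2 f=10, (3,4) g=5 f=10, (4,2) g=6 f=10, (4,4) g=6 f=10]; closed=[(1,1), (1,2), (1,3), (2,1), (2,2), (2,3), (3,3), (4,3)]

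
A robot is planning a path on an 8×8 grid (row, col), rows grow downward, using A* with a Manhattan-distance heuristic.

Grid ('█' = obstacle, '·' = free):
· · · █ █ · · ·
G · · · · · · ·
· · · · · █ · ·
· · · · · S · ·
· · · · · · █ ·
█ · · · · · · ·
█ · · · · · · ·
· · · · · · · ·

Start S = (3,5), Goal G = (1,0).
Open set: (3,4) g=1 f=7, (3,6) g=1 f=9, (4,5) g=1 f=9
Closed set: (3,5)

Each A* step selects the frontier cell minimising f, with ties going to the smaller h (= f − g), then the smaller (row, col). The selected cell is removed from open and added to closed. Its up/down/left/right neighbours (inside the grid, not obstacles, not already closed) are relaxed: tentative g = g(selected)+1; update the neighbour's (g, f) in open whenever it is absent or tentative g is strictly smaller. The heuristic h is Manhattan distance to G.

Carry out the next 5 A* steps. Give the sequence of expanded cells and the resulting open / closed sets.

order=[(3,4) → (2,4) → (1,4) → (1,3) → (1,2)]; open=[(0,2) g=6 f=9, (1,1) g=6 f=7, (1,5) g=4 f=9, (2,2) g=6 f=9, (2,3) g=3 f=7, (3,3) g=2 f=7, (3,6) g=1 f=9, (4,4) g=2 f=9, (4,5) g=1 f=9]; closed=[(1,2), (1,3), (1,4), (2,4), (3,4), (3,5)]

step 1: expand (3,4) (f=7, h=6) → closed; open now [(2,4) g=2 f=7, (3,3) g=2 f=7, (3,6) g=1 f=9, (4,4) g=2 f=9, (4,5) g=1 f=9]
step 2: expand (2,4) (f=7, h=5) → closed; open now [(1,4) g=3 f=7, (2,3) g=3 f=7, (3,3) g=2 f=7, (3,6) g=1 f=9, (4,4) g=2 f=9, (4,5) g=1 f=9]
step 3: expand (1,4) (f=7, h=4) → closed; open now [(1,3) g=4 f=7, (1,5) g=4 f=9, (2,3) g=3 f=7, (3,3) g=2 f=7, (3,6) g=1 f=9, (4,4) g=2 f=9, (4,5) g=1 f=9]
step 4: expand (1,3) (f=7, h=3) → closed; open now [(1,2) g=5 f=7, (1,5) g=4 f=9, (2,3) g=3 f=7, (3,3) g=2 f=7, (3,6) g=1 f=9, (4,4) g=2 f=9, (4,5) g=1 f=9]
step 5: expand (1,2) (f=7, h=2) → closed; open now [(0,2) g=6 f=9, (1,1) g=6 f=7, (1,5) g=4 f=9, (2,2) g=6 f=9, (2,3) g=3 f=7, (3,3) g=2 f=7, (3,6) g=1 f=9, (4,4) g=2 f=9, (4,5) g=1 f=9]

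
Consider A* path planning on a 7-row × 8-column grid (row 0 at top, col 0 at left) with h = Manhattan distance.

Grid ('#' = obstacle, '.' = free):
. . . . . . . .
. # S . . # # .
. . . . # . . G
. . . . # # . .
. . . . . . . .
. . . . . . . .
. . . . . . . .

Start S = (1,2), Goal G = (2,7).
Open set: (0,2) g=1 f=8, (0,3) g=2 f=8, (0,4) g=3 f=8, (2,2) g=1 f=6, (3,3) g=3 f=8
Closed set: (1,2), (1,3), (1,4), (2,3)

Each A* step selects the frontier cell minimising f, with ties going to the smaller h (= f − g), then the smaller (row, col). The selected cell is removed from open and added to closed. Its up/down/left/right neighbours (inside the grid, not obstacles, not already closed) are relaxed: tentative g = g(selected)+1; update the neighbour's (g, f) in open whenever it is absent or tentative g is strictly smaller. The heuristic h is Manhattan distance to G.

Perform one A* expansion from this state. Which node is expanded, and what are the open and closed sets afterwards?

step 1: expand (2,2) (f=6, h=5) → closed; open now [(0,2) g=1 f=8, (0,3) g=2 f=8, (0,4) g=3 f=8, (2,1) g=2 f=8, (3,2) g=2 f=8, (3,3) g=3 f=8]

expanded=(2,2); open=[(0,2) g=1 f=8, (0,3) g=2 f=8, (0,4) g=3 f=8, (2,1) g=2 f=8, (3,2) g=2 f=8, (3,3) g=3 f=8]; closed=[(1,2), (1,3), (1,4), (2,2), (2,3)]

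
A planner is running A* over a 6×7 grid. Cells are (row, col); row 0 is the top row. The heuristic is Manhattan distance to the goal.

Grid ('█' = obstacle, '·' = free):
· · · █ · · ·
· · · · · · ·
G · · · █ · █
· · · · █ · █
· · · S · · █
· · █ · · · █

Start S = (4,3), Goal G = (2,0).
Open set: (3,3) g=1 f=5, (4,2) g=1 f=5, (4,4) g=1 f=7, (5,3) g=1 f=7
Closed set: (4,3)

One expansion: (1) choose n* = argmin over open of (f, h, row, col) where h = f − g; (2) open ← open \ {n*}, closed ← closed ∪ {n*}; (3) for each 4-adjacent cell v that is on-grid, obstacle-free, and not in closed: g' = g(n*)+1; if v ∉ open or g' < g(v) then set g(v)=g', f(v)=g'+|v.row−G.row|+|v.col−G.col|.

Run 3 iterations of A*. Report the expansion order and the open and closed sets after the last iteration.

step 1: expand (3,3) (f=5, h=4) → closed; open now [(2,3) g=2 f=5, (3,2) g=2 f=5, (4,2) g=1 f=5, (4,4) g=1 f=7, (5,3) g=1 f=7]
step 2: expand (2,3) (f=5, h=3) → closed; open now [(1,3) g=3 f=7, (2,2) g=3 f=5, (3,2) g=2 f=5, (4,2) g=1 f=5, (4,4) g=1 f=7, (5,3) g=1 f=7]
step 3: expand (2,2) (f=5, h=2) → closed; open now [(1,2) g=4 f=7, (1,3) g=3 f=7, (2,1) g=4 f=5, (3,2) g=2 f=5, (4,2) g=1 f=5, (4,4) g=1 f=7, (5,3) g=1 f=7]

order=[(3,3) → (2,3) → (2,2)]; open=[(1,2) g=4 f=7, (1,3) g=3 f=7, (2,1) g=4 f=5, (3,2) g=2 f=5, (4,2) g=1 f=5, (4,4) g=1 f=7, (5,3) g=1 f=7]; closed=[(2,2), (2,3), (3,3), (4,3)]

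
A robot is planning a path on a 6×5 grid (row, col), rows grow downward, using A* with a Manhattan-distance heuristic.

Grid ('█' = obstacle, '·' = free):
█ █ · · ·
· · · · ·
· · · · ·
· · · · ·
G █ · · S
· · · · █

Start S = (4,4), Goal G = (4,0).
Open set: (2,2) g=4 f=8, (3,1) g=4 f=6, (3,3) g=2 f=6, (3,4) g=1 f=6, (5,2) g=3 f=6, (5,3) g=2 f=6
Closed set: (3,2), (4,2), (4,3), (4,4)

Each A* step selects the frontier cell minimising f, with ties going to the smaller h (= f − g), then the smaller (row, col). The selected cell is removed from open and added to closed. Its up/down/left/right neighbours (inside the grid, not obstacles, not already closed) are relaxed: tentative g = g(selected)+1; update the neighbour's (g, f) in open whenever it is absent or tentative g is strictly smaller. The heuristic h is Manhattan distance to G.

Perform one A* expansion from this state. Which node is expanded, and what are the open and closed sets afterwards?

step 1: expand (3,1) (f=6, h=2) → closed; open now [(2,1) g=5 f=8, (2,2) g=4 f=8, (3,0) g=5 f=6, (3,3) g=2 f=6, (3,4) g=1 f=6, (5,2) g=3 f=6, (5,3) g=2 f=6]

expanded=(3,1); open=[(2,1) g=5 f=8, (2,2) g=4 f=8, (3,0) g=5 f=6, (3,3) g=2 f=6, (3,4) g=1 f=6, (5,2) g=3 f=6, (5,3) g=2 f=6]; closed=[(3,1), (3,2), (4,2), (4,3), (4,4)]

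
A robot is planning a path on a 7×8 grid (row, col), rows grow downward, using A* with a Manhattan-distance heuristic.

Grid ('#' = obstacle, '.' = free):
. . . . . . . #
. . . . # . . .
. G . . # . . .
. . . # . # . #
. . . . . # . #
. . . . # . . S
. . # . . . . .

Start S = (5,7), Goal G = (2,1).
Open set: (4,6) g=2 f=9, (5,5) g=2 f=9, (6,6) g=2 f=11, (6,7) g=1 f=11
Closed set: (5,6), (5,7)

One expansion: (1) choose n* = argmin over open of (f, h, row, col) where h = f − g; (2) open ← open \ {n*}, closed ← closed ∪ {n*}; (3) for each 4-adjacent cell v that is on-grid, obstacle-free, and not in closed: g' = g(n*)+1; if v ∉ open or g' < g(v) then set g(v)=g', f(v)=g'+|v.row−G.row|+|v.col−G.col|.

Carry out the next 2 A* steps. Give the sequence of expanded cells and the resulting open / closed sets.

step 1: expand (4,6) (f=9, h=7) → closed; open now [(3,6) g=3 f=9, (5,5) g=2 f=9, (6,6) g=2 f=11, (6,7) g=1 f=11]
step 2: expand (3,6) (f=9, h=6) → closed; open now [(2,6) g=4 f=9, (5,5) g=2 f=9, (6,6) g=2 f=11, (6,7) g=1 f=11]

order=[(4,6) → (3,6)]; open=[(2,6) g=4 f=9, (5,5) g=2 f=9, (6,6) g=2 f=11, (6,7) g=1 f=11]; closed=[(3,6), (4,6), (5,6), (5,7)]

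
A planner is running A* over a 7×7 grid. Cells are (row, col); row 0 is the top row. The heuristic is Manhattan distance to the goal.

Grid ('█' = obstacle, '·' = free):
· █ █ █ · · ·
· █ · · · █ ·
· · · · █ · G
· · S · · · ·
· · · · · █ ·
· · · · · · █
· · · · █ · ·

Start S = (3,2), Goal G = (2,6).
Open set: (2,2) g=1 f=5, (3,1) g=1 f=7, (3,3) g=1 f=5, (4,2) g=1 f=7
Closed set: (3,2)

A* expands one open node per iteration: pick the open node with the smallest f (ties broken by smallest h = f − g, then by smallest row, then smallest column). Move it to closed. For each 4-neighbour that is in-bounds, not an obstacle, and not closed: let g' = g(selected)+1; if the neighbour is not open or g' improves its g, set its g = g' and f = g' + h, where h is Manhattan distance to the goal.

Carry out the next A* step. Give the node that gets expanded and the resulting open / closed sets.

expanded=(2,2); open=[(1,2) g=2 f=7, (2,1) g=2 f=7, (2,3) g=2 f=5, (3,1) g=1 f=7, (3,3) g=1 f=5, (4,2) g=1 f=7]; closed=[(2,2), (3,2)]

step 1: expand (2,2) (f=5, h=4) → closed; open now [(1,2) g=2 f=7, (2,1) g=2 f=7, (2,3) g=2 f=5, (3,1) g=1 f=7, (3,3) g=1 f=5, (4,2) g=1 f=7]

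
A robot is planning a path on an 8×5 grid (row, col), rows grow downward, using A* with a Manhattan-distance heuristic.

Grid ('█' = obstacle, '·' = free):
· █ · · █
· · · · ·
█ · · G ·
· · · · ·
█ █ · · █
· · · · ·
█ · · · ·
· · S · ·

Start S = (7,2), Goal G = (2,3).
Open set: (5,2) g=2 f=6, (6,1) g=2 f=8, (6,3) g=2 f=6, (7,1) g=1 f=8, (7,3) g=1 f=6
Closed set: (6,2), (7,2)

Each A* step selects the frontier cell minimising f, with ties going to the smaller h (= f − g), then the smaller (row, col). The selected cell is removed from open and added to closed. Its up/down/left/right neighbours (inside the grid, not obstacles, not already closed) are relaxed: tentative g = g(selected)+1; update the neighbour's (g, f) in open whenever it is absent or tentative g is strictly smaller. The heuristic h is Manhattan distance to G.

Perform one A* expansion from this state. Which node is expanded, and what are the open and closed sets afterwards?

expanded=(5,2); open=[(4,2) g=3 f=6, (5,1) g=3 f=8, (5,3) g=3 f=6, (6,1) g=2 f=8, (6,3) g=2 f=6, (7,1) g=1 f=8, (7,3) g=1 f=6]; closed=[(5,2), (6,2), (7,2)]

step 1: expand (5,2) (f=6, h=4) → closed; open now [(4,2) g=3 f=6, (5,1) g=3 f=8, (5,3) g=3 f=6, (6,1) g=2 f=8, (6,3) g=2 f=6, (7,1) g=1 f=8, (7,3) g=1 f=6]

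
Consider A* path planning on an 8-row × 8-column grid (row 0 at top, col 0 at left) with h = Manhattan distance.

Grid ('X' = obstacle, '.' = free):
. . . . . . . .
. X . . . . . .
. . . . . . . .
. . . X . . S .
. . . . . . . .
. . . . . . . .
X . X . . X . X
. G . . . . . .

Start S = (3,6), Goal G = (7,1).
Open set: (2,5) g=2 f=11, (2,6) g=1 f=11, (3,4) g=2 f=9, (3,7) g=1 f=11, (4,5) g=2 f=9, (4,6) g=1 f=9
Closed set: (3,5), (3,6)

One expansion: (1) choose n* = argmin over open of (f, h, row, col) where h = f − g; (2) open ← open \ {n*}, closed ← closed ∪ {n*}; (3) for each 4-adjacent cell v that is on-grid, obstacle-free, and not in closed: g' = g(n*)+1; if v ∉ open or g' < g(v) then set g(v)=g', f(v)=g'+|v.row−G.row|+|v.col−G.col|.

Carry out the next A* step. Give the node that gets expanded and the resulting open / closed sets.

expanded=(3,4); open=[(2,4) g=3 f=11, (2,5) g=2 f=11, (2,6) g=1 f=11, (3,7) g=1 f=11, (4,4) g=3 f=9, (4,5) g=2 f=9, (4,6) g=1 f=9]; closed=[(3,4), (3,5), (3,6)]

step 1: expand (3,4) (f=9, h=7) → closed; open now [(2,4) g=3 f=11, (2,5) g=2 f=11, (2,6) g=1 f=11, (3,7) g=1 f=11, (4,4) g=3 f=9, (4,5) g=2 f=9, (4,6) g=1 f=9]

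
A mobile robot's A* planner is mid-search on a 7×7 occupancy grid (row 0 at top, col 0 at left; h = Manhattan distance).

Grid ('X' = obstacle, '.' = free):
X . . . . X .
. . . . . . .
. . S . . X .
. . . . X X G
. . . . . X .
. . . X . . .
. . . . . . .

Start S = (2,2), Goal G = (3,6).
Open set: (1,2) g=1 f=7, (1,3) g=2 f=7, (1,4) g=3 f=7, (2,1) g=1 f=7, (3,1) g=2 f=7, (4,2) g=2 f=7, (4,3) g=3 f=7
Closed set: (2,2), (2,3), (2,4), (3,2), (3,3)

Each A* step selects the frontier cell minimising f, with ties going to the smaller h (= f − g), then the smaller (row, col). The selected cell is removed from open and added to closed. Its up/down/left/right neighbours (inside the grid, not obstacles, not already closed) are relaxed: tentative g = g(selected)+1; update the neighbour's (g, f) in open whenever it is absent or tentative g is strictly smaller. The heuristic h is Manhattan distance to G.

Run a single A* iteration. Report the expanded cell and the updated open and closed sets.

step 1: expand (1,4) (f=7, h=4) → closed; open now [(0,4) g=4 f=9, (1,2) g=1 f=7, (1,3) g=2 f=7, (1,5) g=4 f=7, (2,1) g=1 f=7, (3,1) g=2 f=7, (4,2) g=2 f=7, (4,3) g=3 f=7]

expanded=(1,4); open=[(0,4) g=4 f=9, (1,2) g=1 f=7, (1,3) g=2 f=7, (1,5) g=4 f=7, (2,1) g=1 f=7, (3,1) g=2 f=7, (4,2) g=2 f=7, (4,3) g=3 f=7]; closed=[(1,4), (2,2), (2,3), (2,4), (3,2), (3,3)]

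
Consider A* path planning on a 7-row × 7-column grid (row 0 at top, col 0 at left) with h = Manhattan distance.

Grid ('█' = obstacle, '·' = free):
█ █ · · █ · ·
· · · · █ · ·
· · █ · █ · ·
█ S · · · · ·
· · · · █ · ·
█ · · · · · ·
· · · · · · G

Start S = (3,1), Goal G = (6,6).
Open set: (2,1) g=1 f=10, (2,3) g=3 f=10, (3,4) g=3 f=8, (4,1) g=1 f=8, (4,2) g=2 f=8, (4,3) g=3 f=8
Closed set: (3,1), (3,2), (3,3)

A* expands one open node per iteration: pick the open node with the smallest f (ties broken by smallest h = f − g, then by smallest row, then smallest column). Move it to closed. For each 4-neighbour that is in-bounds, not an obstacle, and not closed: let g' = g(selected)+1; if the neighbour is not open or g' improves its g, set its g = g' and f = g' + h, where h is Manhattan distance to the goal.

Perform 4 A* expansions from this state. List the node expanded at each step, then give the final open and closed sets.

order=[(3,4) → (3,5) → (3,6) → (4,6)]; open=[(2,1) g=1 f=10, (2,3) g=3 f=10, (2,5) g=5 f=10, (2,6) g=6 f=10, (4,1) g=1 f=8, (4,2) g=2 f=8, (4,3) g=3 f=8, (4,5) g=5 f=8, (5,6) g=7 f=8]; closed=[(3,1), (3,2), (3,3), (3,4), (3,5), (3,6), (4,6)]

step 1: expand (3,4) (f=8, h=5) → closed; open now [(2,1) g=1 f=10, (2,3) g=3 f=10, (3,5) g=4 f=8, (4,1) g=1 f=8, (4,2) g=2 f=8, (4,3) g=3 f=8]
step 2: expand (3,5) (f=8, h=4) → closed; open now [(2,1) g=1 f=10, (2,3) g=3 f=10, (2,5) g=5 f=10, (3,6) g=5 f=8, (4,1) g=1 f=8, (4,2) g=2 f=8, (4,3) g=3 f=8, (4,5) g=5 f=8]
step 3: expand (3,6) (f=8, h=3) → closed; open now [(2,1) g=1 f=10, (2,3) g=3 f=10, (2,5) g=5 f=10, (2,6) g=6 f=10, (4,1) g=1 f=8, (4,2) g=2 f=8, (4,3) g=3 f=8, (4,5) g=5 f=8, (4,6) g=6 f=8]
step 4: expand (4,6) (f=8, h=2) → closed; open now [(2,1) g=1 f=10, (2,3) g=3 f=10, (2,5) g=5 f=10, (2,6) g=6 f=10, (4,1) g=1 f=8, (4,2) g=2 f=8, (4,3) g=3 f=8, (4,5) g=5 f=8, (5,6) g=7 f=8]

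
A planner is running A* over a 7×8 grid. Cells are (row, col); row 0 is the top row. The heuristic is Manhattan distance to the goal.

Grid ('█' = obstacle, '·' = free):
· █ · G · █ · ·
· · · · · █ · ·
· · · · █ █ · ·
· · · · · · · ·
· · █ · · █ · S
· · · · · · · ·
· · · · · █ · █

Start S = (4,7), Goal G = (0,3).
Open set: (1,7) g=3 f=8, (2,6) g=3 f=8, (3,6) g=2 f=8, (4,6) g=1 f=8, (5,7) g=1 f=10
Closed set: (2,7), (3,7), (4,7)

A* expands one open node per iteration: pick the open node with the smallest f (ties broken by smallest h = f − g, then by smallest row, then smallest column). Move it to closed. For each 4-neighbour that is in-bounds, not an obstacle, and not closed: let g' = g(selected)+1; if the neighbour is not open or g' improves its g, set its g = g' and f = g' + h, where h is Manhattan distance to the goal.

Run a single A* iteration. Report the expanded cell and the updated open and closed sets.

step 1: expand (1,7) (f=8, h=5) → closed; open now [(0,7) g=4 f=8, (1,6) g=4 f=8, (2,6) g=3 f=8, (3,6) g=2 f=8, (4,6) g=1 f=8, (5,7) g=1 f=10]

expanded=(1,7); open=[(0,7) g=4 f=8, (1,6) g=4 f=8, (2,6) g=3 f=8, (3,6) g=2 f=8, (4,6) g=1 f=8, (5,7) g=1 f=10]; closed=[(1,7), (2,7), (3,7), (4,7)]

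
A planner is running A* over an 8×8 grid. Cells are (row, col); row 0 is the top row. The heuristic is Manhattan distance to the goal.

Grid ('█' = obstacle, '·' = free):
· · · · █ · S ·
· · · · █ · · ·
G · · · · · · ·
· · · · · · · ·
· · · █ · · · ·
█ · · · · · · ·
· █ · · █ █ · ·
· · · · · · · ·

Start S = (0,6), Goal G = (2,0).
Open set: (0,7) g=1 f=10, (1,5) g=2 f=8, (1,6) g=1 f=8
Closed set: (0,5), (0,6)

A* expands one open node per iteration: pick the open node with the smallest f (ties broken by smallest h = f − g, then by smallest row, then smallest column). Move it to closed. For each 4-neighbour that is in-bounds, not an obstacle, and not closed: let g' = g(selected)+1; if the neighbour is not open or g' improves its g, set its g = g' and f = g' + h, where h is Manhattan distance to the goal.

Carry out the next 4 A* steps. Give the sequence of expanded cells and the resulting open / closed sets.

order=[(1,5) → (2,5) → (2,4) → (2,3)]; open=[(0,7) g=1 f=10, (1,3) g=6 f=10, (1,6) g=1 f=8, (2,2) g=6 f=8, (2,6) g=4 f=10, (3,3) g=6 f=10, (3,4) g=5 f=10, (3,5) g=4 f=10]; closed=[(0,5), (0,6), (1,5), (2,3), (2,4), (2,5)]

step 1: expand (1,5) (f=8, h=6) → closed; open now [(0,7) g=1 f=10, (1,6) g=1 f=8, (2,5) g=3 f=8]
step 2: expand (2,5) (f=8, h=5) → closed; open now [(0,7) g=1 f=10, (1,6) g=1 f=8, (2,4) g=4 f=8, (2,6) g=4 f=10, (3,5) g=4 f=10]
step 3: expand (2,4) (f=8, h=4) → closed; open now [(0,7) g=1 f=10, (1,6) g=1 f=8, (2,3) g=5 f=8, (2,6) g=4 f=10, (3,4) g=5 f=10, (3,5) g=4 f=10]
step 4: expand (2,3) (f=8, h=3) → closed; open now [(0,7) g=1 f=10, (1,3) g=6 f=10, (1,6) g=1 f=8, (2,2) g=6 f=8, (2,6) g=4 f=10, (3,3) g=6 f=10, (3,4) g=5 f=10, (3,5) g=4 f=10]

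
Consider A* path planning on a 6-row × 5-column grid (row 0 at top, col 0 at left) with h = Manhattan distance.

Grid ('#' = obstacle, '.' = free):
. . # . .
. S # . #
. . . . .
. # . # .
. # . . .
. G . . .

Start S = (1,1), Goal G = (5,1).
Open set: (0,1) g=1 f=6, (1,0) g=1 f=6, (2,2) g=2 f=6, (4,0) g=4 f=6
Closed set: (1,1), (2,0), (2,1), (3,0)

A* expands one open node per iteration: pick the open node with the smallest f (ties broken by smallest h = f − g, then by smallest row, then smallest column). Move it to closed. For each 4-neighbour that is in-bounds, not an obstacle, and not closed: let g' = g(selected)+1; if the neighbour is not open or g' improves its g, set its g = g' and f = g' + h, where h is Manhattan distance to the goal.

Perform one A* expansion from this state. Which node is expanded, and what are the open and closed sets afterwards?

expanded=(4,0); open=[(0,1) g=1 f=6, (1,0) g=1 f=6, (2,2) g=2 f=6, (5,0) g=5 f=6]; closed=[(1,1), (2,0), (2,1), (3,0), (4,0)]

step 1: expand (4,0) (f=6, h=2) → closed; open now [(0,1) g=1 f=6, (1,0) g=1 f=6, (2,2) g=2 f=6, (5,0) g=5 f=6]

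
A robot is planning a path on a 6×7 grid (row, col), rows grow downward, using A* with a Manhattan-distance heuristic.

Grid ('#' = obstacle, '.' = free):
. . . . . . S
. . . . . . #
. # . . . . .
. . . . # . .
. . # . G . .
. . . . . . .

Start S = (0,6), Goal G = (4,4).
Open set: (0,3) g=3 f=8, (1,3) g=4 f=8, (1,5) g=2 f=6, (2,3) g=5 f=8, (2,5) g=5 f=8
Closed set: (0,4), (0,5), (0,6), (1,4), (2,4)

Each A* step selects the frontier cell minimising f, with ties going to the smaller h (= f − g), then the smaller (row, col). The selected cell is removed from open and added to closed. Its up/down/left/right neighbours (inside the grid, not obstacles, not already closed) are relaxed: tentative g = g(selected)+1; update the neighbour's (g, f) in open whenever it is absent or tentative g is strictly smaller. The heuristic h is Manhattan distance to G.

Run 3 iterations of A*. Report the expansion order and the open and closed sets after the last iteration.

step 1: expand (1,5) (f=6, h=4) → closed; open now [(0,3) g=3 f=8, (1,3) g=4 f=8, (2,3) g=5 f=8, (2,5) g=3 f=6]
step 2: expand (2,5) (f=6, h=3) → closed; open now [(0,3) g=3 f=8, (1,3) g=4 f=8, (2,3) g=5 f=8, (2,6) g=4 f=8, (3,5) g=4 f=6]
step 3: expand (3,5) (f=6, h=2) → closed; open now [(0,3) g=3 f=8, (1,3) g=4 f=8, (2,3) g=5 f=8, (2,6) g=4 f=8, (3,6) g=5 f=8, (4,5) g=5 f=6]

order=[(1,5) → (2,5) → (3,5)]; open=[(0,3) g=3 f=8, (1,3) g=4 f=8, (2,3) g=5 f=8, (2,6) g=4 f=8, (3,6) g=5 f=8, (4,5) g=5 f=6]; closed=[(0,4), (0,5), (0,6), (1,4), (1,5), (2,4), (2,5), (3,5)]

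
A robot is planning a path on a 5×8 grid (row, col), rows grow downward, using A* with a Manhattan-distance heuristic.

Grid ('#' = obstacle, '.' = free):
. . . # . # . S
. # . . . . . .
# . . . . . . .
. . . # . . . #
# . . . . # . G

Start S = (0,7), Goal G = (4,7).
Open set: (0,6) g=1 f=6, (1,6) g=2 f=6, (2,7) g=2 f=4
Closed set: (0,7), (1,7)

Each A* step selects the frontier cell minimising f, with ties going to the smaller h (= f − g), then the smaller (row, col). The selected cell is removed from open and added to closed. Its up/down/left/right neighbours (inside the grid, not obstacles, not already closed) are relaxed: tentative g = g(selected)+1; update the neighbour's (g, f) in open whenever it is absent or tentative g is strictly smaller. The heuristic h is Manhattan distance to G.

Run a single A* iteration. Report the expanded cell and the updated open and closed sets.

step 1: expand (2,7) (f=4, h=2) → closed; open now [(0,6) g=1 f=6, (1,6) g=2 f=6, (2,6) g=3 f=6]

expanded=(2,7); open=[(0,6) g=1 f=6, (1,6) g=2 f=6, (2,6) g=3 f=6]; closed=[(0,7), (1,7), (2,7)]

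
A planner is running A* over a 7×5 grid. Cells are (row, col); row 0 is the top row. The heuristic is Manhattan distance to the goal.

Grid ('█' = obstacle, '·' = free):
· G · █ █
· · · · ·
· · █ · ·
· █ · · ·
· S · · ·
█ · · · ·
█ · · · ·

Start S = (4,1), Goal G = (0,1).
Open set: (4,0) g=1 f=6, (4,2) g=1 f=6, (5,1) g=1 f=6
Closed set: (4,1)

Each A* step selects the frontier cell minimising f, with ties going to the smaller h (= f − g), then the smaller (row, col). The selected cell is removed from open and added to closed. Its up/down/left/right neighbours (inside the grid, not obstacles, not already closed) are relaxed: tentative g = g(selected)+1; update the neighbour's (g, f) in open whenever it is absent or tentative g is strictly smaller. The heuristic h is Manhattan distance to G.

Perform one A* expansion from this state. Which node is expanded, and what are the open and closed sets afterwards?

expanded=(4,0); open=[(3,0) g=2 f=6, (4,2) g=1 f=6, (5,1) g=1 f=6]; closed=[(4,0), (4,1)]

step 1: expand (4,0) (f=6, h=5) → closed; open now [(3,0) g=2 f=6, (4,2) g=1 f=6, (5,1) g=1 f=6]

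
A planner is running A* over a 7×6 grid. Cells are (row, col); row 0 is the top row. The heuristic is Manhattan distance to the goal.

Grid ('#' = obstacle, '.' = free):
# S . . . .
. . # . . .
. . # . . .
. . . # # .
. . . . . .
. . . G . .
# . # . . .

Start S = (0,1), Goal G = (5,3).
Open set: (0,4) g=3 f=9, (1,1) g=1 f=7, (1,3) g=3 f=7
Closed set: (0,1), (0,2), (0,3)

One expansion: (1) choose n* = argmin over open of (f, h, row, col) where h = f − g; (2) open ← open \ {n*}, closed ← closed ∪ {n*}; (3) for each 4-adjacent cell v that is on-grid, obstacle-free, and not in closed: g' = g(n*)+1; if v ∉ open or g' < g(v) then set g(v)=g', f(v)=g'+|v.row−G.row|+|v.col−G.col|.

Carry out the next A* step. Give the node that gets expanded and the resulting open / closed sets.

step 1: expand (1,3) (f=7, h=4) → closed; open now [(0,4) g=3 f=9, (1,1) g=1 f=7, (1,4) g=4 f=9, (2,3) g=4 f=7]

expanded=(1,3); open=[(0,4) g=3 f=9, (1,1) g=1 f=7, (1,4) g=4 f=9, (2,3) g=4 f=7]; closed=[(0,1), (0,2), (0,3), (1,3)]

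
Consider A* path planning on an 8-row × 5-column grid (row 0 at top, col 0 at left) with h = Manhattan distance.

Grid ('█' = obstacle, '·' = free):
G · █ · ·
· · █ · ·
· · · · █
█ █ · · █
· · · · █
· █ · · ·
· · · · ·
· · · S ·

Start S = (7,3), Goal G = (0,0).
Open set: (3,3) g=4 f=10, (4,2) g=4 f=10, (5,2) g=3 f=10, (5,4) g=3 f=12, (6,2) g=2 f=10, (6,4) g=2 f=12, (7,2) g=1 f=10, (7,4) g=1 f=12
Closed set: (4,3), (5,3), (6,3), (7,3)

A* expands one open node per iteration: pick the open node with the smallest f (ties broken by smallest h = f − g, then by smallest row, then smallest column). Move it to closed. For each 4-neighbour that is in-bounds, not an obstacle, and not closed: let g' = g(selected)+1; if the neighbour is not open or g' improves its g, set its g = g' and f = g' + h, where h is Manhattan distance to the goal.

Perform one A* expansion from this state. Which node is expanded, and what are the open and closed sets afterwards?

expanded=(3,3); open=[(2,3) g=5 f=10, (3,2) g=5 f=10, (4,2) g=4 f=10, (5,2) g=3 f=10, (5,4) g=3 f=12, (6,2) g=2 f=10, (6,4) g=2 f=12, (7,2) g=1 f=10, (7,4) g=1 f=12]; closed=[(3,3), (4,3), (5,3), (6,3), (7,3)]

step 1: expand (3,3) (f=10, h=6) → closed; open now [(2,3) g=5 f=10, (3,2) g=5 f=10, (4,2) g=4 f=10, (5,2) g=3 f=10, (5,4) g=3 f=12, (6,2) g=2 f=10, (6,4) g=2 f=12, (7,2) g=1 f=10, (7,4) g=1 f=12]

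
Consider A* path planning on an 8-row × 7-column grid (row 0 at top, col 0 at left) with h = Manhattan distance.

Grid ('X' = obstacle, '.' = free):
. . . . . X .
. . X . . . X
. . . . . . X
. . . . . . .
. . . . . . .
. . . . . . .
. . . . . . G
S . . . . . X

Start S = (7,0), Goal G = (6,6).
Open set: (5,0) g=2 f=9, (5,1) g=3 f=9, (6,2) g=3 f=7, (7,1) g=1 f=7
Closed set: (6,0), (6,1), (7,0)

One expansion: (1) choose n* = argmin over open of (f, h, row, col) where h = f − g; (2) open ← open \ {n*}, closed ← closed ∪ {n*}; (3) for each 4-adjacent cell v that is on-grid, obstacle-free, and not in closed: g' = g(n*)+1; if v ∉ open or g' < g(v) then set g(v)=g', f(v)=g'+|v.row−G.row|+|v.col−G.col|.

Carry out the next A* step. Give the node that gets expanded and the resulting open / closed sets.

step 1: expand (6,2) (f=7, h=4) → closed; open now [(5,0) g=2 f=9, (5,1) g=3 f=9, (5,2) g=4 f=9, (6,3) g=4 f=7, (7,1) g=1 f=7, (7,2) g=4 f=9]

expanded=(6,2); open=[(5,0) g=2 f=9, (5,1) g=3 f=9, (5,2) g=4 f=9, (6,3) g=4 f=7, (7,1) g=1 f=7, (7,2) g=4 f=9]; closed=[(6,0), (6,1), (6,2), (7,0)]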